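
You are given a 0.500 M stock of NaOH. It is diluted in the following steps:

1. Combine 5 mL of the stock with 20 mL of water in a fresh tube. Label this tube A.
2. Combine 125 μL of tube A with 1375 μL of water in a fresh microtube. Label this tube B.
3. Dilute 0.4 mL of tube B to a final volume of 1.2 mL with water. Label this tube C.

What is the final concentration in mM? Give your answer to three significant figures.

2.78 mM

Step 1: 5 mL + 20 mL = 25 mL total → factor 25/5 = 5
Step 2: 125 μL + 1375 μL = 1500 μL total → factor 1500/125 = 12
Step 3: 0.4 mL brought to 1.2 mL → factor 1.2/0.4 = 3
Overall dilution factor = 5 × 12 × 3 = 180
Final = 0.500 M / 180 = 0.002778 M = 2.78 mM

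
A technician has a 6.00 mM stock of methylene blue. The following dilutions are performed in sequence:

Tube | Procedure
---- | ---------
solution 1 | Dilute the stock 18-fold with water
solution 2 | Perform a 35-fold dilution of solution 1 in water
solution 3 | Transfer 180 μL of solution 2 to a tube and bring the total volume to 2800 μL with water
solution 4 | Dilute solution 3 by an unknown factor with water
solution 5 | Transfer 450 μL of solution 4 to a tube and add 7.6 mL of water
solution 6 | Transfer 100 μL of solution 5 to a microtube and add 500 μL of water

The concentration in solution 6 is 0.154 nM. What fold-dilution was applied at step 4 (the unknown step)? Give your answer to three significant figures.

37.0-fold

Step 1: 18-fold → factor 18
Step 2: 35-fold → factor 35
Step 3: 180 μL brought to 2800 μL → factor 2800/180 = 15.556
Step 4: unknown factor x
Step 5: 450 μL + 7.6 mL = 8050 μL total → factor 8050/450 = 17.889
Step 6: 100 μL + 500 μL = 600 μL total → factor 600/100 = 6
Product of known-step factors = 1.0519 × 10^6
Overall factor = 6.00 mM / (0.154 nM) = 3.8961 × 10^7
x = 3.8961 × 10^7 / 1.0519 × 10^6 = 37.0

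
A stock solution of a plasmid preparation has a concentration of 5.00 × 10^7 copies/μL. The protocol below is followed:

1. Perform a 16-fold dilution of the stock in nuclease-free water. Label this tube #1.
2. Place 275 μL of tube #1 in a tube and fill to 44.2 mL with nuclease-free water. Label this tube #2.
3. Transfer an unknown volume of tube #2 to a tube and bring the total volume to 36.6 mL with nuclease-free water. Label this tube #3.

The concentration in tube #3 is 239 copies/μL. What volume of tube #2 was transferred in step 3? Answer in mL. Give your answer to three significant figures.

Step 1: 16-fold → factor 16
Step 2: 275 μL brought to 44.2 mL → factor 44200/275 = 160.73
Step 3: v brought to 36.6 mL → factor = 36.6 mL/v
Product of known-step factors = 2571.6
Overall factor = 5.00 × 10^7 copies/μL / (239 copies/μL) = 2.0921 × 10^5
Step-3 factor = 2.0921 × 10^5 / 2571.6 = 81.351
v = 36.6 mL / 81.351 = 0.450 mL

0.450 mL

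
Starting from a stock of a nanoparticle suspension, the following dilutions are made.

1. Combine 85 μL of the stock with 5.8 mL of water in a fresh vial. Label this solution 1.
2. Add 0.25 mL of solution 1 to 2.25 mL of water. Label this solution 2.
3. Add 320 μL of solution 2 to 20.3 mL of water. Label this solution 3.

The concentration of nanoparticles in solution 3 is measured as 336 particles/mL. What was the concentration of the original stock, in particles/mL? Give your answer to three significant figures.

Step 1: 85 μL + 5.8 mL = 5885 μL total → factor 5885/85 = 69.235
Step 2: 0.25 mL + 2.25 mL = 2.5 mL total → factor 2.5/0.25 = 10
Step 3: 320 μL + 20.3 mL = 20620 μL total → factor 20620/320 = 64.438
Overall dilution factor = 69.235 × 10 × 64.438 = 44613
Stock = 336 particles/mL × 44613 = 1.50 × 10^7 particles/mL

1.50 × 10^7 particles/mL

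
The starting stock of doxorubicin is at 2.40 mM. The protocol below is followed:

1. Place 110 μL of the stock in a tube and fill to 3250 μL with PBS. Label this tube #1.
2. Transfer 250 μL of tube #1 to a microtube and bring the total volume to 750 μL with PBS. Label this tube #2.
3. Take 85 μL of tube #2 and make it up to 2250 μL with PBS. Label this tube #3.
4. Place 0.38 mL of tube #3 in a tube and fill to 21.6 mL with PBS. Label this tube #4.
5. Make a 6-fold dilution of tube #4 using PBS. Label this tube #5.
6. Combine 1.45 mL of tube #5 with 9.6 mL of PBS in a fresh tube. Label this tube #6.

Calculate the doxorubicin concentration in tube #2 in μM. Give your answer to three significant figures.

27.1 μM

Step 1: 110 μL brought to 3250 μL → factor 3250/110 = 29.545
Step 2: 250 μL brought to 750 μL → factor 750/250 = 3
Dilution factor through tube #2 = 29.545 × 3 = 88.636
[tube #2] = 2.40 mM / 88.636 = 0.02708 mM = 27.1 μM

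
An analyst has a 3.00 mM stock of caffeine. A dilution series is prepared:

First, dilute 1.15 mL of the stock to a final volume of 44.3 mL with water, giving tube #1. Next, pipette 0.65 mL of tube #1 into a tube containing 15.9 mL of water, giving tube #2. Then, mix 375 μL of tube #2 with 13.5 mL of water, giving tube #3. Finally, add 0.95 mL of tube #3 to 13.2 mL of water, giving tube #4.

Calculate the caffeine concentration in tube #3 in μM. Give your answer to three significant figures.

Step 1: 1.15 mL brought to 44.3 mL → factor 44.3/1.15 = 38.522
Step 2: 0.65 mL + 15.9 mL = 16.55 mL total → factor 16.55/0.65 = 25.462
Step 3: 375 μL + 13.5 mL = 13875 μL total → factor 13875/375 = 37
Dilution factor through tube #3 = 38.522 × 25.462 × 37 = 36290
[tube #3] = 3.00 mM / 36290 = 8.267 × 10^-5 mM = 0.0827 μM

0.0827 μM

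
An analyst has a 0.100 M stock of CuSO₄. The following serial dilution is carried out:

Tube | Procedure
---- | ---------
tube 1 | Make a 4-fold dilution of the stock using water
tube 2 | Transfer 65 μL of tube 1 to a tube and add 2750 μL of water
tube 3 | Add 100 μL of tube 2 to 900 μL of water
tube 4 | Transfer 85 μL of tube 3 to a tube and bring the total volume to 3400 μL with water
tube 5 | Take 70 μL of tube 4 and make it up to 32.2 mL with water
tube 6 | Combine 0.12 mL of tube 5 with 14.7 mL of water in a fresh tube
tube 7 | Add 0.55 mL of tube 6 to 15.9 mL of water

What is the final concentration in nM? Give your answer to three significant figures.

0.000849 nM

Step 1: 4-fold → factor 4
Step 2: 65 μL + 2750 μL = 2815 μL total → factor 2815/65 = 43.308
Step 3: 100 μL + 900 μL = 1000 μL total → factor 1000/100 = 10
Step 4: 85 μL brought to 3400 μL → factor 3400/85 = 40
Step 5: 70 μL brought to 32.2 mL → factor 32200/70 = 460
Step 6: 0.12 mL + 14.7 mL = 14.82 mL total → factor 14.82/0.12 = 123.5
Step 7: 0.55 mL + 15.9 mL = 16.45 mL total → factor 16.45/0.55 = 29.909
Overall dilution factor = 4 × 43.308 × 10 × 40 × 460 × 123.5 × 29.909 = 1.1774 × 10^11
Final = 0.100 M / 1.1774 × 10^11 = 8.494 × 10^-13 M = 0.000849 nM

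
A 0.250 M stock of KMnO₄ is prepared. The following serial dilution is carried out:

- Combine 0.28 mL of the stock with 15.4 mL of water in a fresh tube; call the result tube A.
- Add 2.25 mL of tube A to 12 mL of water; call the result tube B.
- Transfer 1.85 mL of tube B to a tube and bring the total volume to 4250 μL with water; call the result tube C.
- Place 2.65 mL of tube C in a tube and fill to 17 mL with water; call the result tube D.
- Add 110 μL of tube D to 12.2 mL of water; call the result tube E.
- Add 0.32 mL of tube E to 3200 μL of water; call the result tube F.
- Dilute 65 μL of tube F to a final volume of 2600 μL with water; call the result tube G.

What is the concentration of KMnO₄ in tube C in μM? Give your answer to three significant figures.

307 μM

Step 1: 0.28 mL + 15.4 mL = 15.68 mL total → factor 15.68/0.28 = 56
Step 2: 2.25 mL + 12 mL = 14.25 mL total → factor 14.25/2.25 = 6.3333
Step 3: 1.85 mL brought to 4250 μL → factor 4.25/1.85 = 2.2973
Dilution factor through tube C = 56 × 6.3333 × 2.2973 = 814.77
[tube C] = 0.250 M / 814.77 = 0.0003068 M = 307 μM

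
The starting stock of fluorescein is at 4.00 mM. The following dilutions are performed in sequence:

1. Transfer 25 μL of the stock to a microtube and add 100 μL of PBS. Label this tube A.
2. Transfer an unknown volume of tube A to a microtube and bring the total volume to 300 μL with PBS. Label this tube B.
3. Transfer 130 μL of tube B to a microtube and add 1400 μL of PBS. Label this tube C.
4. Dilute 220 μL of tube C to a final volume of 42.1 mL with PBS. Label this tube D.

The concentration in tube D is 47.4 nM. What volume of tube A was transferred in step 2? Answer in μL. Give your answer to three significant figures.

40.0 μL

Step 1: 25 μL + 100 μL = 125 μL total → factor 125/25 = 5
Step 2: v brought to 300 μL → factor = 300 μL/v
Step 3: 130 μL + 1400 μL = 1530 μL total → factor 1530/130 = 11.769
Step 4: 220 μL brought to 42.1 mL → factor 42100/220 = 191.36
Product of known-step factors = 11261
Overall factor = 4.00 mM / (47.4 nM) = 84388
Step-2 factor = 84388 / 11261 = 7.4938
v = 300 μL / 7.4938 = 40.0 μL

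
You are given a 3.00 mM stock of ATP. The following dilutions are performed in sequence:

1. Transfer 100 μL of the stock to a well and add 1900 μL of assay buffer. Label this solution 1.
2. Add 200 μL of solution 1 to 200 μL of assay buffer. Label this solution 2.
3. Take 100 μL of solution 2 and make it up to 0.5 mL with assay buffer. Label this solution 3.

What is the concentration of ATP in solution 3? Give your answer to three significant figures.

0.0150 mM

Step 1: 100 μL + 1900 μL = 2000 μL total → factor 2000/100 = 20
Step 2: 200 μL + 200 μL = 400 μL total → factor 400/200 = 2
Step 3: 100 μL brought to 0.5 mL → factor 500/100 = 5
Overall dilution factor = 20 × 2 × 5 = 200
Final = 3.00 mM / 200 = 0.0150 mM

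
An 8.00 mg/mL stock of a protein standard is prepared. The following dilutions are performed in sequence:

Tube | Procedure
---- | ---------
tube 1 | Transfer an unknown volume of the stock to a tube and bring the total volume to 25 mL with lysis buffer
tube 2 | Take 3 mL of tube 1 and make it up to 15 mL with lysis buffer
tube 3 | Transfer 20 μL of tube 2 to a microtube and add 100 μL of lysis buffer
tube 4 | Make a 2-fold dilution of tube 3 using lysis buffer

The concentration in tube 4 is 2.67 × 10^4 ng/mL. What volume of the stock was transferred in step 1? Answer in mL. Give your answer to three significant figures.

5.01 mL

Step 1: v brought to 25 mL → factor = 25 mL/v
Step 2: 3 mL brought to 15 mL → factor 15/3 = 5
Step 3: 20 μL + 100 μL = 120 μL total → factor 120/20 = 6
Step 4: 2-fold → factor 2
Product of known-step factors = 60
Overall factor = 8.00 mg/mL / (2.67 × 10^4 ng/mL) = 299.63
Step-1 factor = 299.63 / 60 = 4.9938
v = 25 mL / 4.9938 = 5.01 mL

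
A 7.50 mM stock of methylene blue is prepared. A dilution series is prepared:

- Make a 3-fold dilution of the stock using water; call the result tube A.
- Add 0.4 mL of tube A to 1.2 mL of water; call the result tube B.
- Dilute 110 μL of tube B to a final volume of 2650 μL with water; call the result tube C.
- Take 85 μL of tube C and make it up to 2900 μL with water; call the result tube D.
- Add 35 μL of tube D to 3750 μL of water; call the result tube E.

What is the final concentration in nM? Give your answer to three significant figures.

Step 1: 3-fold → factor 3
Step 2: 0.4 mL + 1.2 mL = 1.6 mL total → factor 1.6/0.4 = 4
Step 3: 110 μL brought to 2650 μL → factor 2650/110 = 24.091
Step 4: 85 μL brought to 2900 μL → factor 2900/85 = 34.118
Step 5: 35 μL + 3750 μL = 3785 μL total → factor 3785/35 = 108.14
Overall dilution factor = 3 × 4 × 24.091 × 34.118 × 108.14 = 1.0666 × 10^6
Final = 7.50 mM / 1.0666 × 10^6 = 7.032 × 10^-6 mM = 7.03 nM

7.03 nM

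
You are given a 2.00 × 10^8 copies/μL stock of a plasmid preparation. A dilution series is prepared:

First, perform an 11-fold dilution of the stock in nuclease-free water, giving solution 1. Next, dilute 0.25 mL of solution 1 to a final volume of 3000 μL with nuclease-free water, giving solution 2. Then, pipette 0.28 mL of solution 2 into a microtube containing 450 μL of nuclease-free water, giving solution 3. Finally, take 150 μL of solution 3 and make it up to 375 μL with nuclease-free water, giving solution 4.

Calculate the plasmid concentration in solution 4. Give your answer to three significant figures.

2.32 × 10^5 copies/μL

Step 1: 11-fold → factor 11
Step 2: 0.25 mL brought to 3000 μL → factor 3/0.25 = 12
Step 3: 0.28 mL + 450 μL = 0.73 mL total → factor 0.73/0.28 = 2.6071
Step 4: 150 μL brought to 375 μL → factor 375/150 = 2.5
Dilution factor through solution 4 = 11 × 12 × 2.6071 × 2.5 = 860.36
[solution 4] = 2.00 × 10^8 copies/μL / 860.36 = 2.32 × 10^5 copies/μL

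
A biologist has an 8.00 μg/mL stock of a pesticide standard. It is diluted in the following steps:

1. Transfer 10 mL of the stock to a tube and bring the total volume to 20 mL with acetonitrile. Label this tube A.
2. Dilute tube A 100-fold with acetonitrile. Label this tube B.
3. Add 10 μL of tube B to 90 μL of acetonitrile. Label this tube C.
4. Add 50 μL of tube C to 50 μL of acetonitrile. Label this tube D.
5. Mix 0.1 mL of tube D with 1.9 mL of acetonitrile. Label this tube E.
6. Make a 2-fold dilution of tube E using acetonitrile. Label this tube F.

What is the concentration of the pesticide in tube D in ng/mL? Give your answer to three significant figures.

Step 1: 10 mL brought to 20 mL → factor 20/10 = 2
Step 2: 100-fold → factor 100
Step 3: 10 μL + 90 μL = 100 μL total → factor 100/10 = 10
Step 4: 50 μL + 50 μL = 100 μL total → factor 100/50 = 2
Dilution factor through tube D = 2 × 100 × 10 × 2 = 4000
[tube D] = 8.00 μg/mL / 4000 = 0.002000 μg/mL = 2.00 ng/mL

2.00 ng/mL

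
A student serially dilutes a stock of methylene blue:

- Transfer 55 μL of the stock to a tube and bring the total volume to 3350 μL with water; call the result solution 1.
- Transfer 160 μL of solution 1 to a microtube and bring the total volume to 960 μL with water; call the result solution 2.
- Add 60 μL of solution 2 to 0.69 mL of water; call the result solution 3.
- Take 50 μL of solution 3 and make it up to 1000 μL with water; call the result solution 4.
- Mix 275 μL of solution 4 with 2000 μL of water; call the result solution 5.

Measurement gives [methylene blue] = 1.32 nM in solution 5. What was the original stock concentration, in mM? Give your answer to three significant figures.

Step 1: 55 μL brought to 3350 μL → factor 3350/55 = 60.909
Step 2: 160 μL brought to 960 μL → factor 960/160 = 6
Step 3: 60 μL + 0.69 mL = 750 μL total → factor 750/60 = 12.5
Step 4: 50 μL brought to 1000 μL → factor 1000/50 = 20
Step 5: 275 μL + 2000 μL = 2275 μL total → factor 2275/275 = 8.2727
Overall dilution factor = 60.909 × 6 × 12.5 × 20 × 8.2727 = 7.5583 × 10^5
Stock = 1.32 nM × 7.5583 × 10^5 = 9.977 × 10^5 nM = 0.998 mM

0.998 mM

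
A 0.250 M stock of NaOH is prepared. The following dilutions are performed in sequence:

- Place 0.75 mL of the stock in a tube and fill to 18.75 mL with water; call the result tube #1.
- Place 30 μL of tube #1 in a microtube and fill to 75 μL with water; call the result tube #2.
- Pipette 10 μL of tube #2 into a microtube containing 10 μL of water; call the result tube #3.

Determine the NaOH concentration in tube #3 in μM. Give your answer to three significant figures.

Step 1: 0.75 mL brought to 18.75 mL → factor 18.75/0.75 = 25
Step 2: 30 μL brought to 75 μL → factor 75/30 = 2.5
Step 3: 10 μL + 10 μL = 20 μL total → factor 20/10 = 2
Overall dilution factor = 25 × 2.5 × 2 = 125
Final = 0.250 M / 125 = 0.002000 M = 2.00 × 10^3 μM

2.00 × 10^3 μM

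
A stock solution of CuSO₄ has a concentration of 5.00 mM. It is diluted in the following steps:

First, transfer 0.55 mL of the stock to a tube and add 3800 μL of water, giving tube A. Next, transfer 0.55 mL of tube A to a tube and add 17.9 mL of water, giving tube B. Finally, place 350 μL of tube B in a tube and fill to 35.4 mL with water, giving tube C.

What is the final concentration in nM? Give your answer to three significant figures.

Step 1: 0.55 mL + 3800 μL = 4.35 mL total → factor 4.35/0.55 = 7.9091
Step 2: 0.55 mL + 17.9 mL = 18.45 mL total → factor 18.45/0.55 = 33.545
Step 3: 350 μL brought to 35.4 mL → factor 35400/350 = 101.14
Overall dilution factor = 7.9091 × 33.545 × 101.14 = 26835
Final = 5.00 mM / 26835 = 0.0001863 mM = 186 nM

186 nM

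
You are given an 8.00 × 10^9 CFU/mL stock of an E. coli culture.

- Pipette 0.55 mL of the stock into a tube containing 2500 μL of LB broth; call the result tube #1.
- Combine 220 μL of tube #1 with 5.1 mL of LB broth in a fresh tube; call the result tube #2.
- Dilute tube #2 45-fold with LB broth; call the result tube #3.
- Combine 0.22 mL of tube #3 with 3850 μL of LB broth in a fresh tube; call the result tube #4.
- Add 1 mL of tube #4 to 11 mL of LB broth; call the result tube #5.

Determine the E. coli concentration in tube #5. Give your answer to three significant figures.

5.97 × 10^3 CFU/mL

Step 1: 0.55 mL + 2500 μL = 3.05 mL total → factor 3.05/0.55 = 5.5455
Step 2: 220 μL + 5.1 mL = 5320 μL total → factor 5320/220 = 24.182
Step 3: 45-fold → factor 45
Step 4: 0.22 mL + 3850 μL = 4.07 mL total → factor 4.07/0.22 = 18.5
Step 5: 1 mL + 11 mL = 12 mL total → factor 12/1 = 12
Overall dilution factor = 5.5455 × 24.182 × 45 × 18.5 × 12 = 1.3397 × 10^6
Final = 8.00 × 10^9 CFU/mL / 1.3397 × 10^6 = 5.97 × 10^3 CFU/mL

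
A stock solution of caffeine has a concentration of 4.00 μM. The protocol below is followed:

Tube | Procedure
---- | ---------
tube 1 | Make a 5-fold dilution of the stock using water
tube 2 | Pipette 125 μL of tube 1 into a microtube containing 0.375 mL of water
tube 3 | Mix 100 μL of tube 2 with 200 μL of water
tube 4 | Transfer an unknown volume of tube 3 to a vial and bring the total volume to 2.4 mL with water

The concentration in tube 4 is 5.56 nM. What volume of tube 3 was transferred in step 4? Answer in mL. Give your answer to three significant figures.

Step 1: 5-fold → factor 5
Step 2: 125 μL + 0.375 mL = 500 μL total → factor 500/125 = 4
Step 3: 100 μL + 200 μL = 300 μL total → factor 300/100 = 3
Step 4: v brought to 2.4 mL → factor = 2.4 mL/v
Product of known-step factors = 60
Overall factor = 4.00 μM / (5.56 nM) = 719.42
Step-4 factor = 719.42 / 60 = 11.99
v = 2.4 mL / 11.99 = 0.200 mL

0.200 mL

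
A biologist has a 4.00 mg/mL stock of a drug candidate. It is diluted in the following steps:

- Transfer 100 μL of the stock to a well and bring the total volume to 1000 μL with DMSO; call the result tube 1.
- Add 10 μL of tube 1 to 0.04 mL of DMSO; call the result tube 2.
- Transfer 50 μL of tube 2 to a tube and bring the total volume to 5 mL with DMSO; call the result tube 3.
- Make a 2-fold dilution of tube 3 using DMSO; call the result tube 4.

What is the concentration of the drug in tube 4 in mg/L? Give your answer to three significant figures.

Step 1: 100 μL brought to 1000 μL → factor 1000/100 = 10
Step 2: 10 μL + 0.04 mL = 50 μL total → factor 50/10 = 5
Step 3: 50 μL brought to 5 mL → factor 5000/50 = 100
Step 4: 2-fold → factor 2
Overall dilution factor = 10 × 5 × 100 × 2 = 10000
Final = 4.00 mg/mL / 10000 = 0.0004000 mg/mL = 0.400 mg/L

0.400 mg/L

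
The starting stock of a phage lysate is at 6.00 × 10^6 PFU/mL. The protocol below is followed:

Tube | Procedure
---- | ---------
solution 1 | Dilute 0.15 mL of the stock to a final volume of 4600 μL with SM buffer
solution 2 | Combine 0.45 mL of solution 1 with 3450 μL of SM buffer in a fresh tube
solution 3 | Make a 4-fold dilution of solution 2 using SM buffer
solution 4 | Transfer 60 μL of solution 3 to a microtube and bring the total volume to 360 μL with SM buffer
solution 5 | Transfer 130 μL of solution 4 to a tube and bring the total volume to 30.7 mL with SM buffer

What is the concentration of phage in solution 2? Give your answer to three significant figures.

Step 1: 0.15 mL brought to 4600 μL → factor 4.6/0.15 = 30.667
Step 2: 0.45 mL + 3450 μL = 3.9 mL total → factor 3.9/0.45 = 8.6667
Dilution factor through solution 2 = 30.667 × 8.6667 = 265.78
[solution 2] = 6.00 × 10^6 PFU/mL / 265.78 = 2.26 × 10^4 PFU/mL

2.26 × 10^4 PFU/mL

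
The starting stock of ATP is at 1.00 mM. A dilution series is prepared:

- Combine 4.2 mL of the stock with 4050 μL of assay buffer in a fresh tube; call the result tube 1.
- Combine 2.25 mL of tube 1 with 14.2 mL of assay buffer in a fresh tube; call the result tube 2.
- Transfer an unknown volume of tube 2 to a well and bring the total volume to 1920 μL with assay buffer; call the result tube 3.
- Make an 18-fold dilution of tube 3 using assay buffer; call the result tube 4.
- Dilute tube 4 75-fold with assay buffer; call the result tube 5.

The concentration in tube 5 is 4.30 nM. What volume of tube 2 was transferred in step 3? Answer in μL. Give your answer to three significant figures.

Step 1: 4.2 mL + 4050 μL = 8.25 mL total → factor 8.25/4.2 = 1.9643
Step 2: 2.25 mL + 14.2 mL = 16.45 mL total → factor 16.45/2.25 = 7.3111
Step 3: v brought to 1920 μL → factor = 1920 μL/v
Step 4: 18-fold → factor 18
Step 5: 75-fold → factor 75
Product of known-step factors = 19388
Overall factor = 1.00 mM / (4.30 nM) = 2.3256 × 10^5
Step-3 factor = 2.3256 × 10^5 / 19388 = 11.995
v = 1920 μL / 11.995 = 160 μL

160 μL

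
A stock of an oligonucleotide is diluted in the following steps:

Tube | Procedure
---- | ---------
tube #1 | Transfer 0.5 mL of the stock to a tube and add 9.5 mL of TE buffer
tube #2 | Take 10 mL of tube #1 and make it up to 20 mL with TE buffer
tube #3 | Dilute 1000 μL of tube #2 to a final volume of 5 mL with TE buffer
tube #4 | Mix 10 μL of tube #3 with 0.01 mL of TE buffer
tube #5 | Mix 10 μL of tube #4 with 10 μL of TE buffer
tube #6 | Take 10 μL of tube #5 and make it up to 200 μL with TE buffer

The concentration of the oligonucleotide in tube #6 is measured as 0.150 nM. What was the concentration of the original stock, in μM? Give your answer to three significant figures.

Step 1: 0.5 mL + 9.5 mL = 10 mL total → factor 10/0.5 = 20
Step 2: 10 mL brought to 20 mL → factor 20/10 = 2
Step 3: 1000 μL brought to 5 mL → factor 5000/1000 = 5
Step 4: 10 μL + 0.01 mL = 20 μL total → factor 20/10 = 2
Step 5: 10 μL + 10 μL = 20 μL total → factor 20/10 = 2
Step 6: 10 μL brought to 200 μL → factor 200/10 = 20
Overall dilution factor = 20 × 2 × 5 × 2 × 2 × 20 = 16000
Stock = 0.150 nM × 16000 = 2400 nM = 2.40 μM

2.40 μM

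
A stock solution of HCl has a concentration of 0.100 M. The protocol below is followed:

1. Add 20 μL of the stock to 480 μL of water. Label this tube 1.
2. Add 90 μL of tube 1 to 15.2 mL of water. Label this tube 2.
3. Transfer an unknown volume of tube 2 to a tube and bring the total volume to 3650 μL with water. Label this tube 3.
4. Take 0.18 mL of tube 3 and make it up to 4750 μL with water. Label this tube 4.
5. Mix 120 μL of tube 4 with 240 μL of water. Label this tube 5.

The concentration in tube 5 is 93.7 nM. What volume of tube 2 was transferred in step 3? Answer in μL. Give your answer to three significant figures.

1.15 × 10^3 μL

Step 1: 20 μL + 480 μL = 500 μL total → factor 500/20 = 25
Step 2: 90 μL + 15.2 mL = 15290 μL total → factor 15290/90 = 169.89
Step 3: v brought to 3650 μL → factor = 3650 μL/v
Step 4: 0.18 mL brought to 4750 μL → factor 4.75/0.18 = 26.389
Step 5: 120 μL + 240 μL = 360 μL total → factor 360/120 = 3
Product of known-step factors = 3.3624 × 10^5
Overall factor = 0.100 M / (93.7 nM) = 1.0672 × 10^6
Step-3 factor = 1.0672 × 10^6 / 3.3624 × 10^5 = 3.174
v = 3650 μL / 3.174 = 1.15 × 10^3 μL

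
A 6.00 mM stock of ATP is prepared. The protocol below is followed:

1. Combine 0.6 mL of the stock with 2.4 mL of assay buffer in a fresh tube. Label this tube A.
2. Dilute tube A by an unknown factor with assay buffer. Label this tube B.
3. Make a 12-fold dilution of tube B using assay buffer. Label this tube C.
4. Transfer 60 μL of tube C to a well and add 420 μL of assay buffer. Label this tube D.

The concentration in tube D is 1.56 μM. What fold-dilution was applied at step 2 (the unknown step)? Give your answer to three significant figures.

8.01-fold

Step 1: 0.6 mL + 2.4 mL = 3 mL total → factor 3/0.6 = 5
Step 2: unknown factor x
Step 3: 12-fold → factor 12
Step 4: 60 μL + 420 μL = 480 μL total → factor 480/60 = 8
Product of known-step factors = 480
Overall factor = 6.00 mM / (1.56 μM) = 3846.2
x = 3846.2 / 480 = 8.01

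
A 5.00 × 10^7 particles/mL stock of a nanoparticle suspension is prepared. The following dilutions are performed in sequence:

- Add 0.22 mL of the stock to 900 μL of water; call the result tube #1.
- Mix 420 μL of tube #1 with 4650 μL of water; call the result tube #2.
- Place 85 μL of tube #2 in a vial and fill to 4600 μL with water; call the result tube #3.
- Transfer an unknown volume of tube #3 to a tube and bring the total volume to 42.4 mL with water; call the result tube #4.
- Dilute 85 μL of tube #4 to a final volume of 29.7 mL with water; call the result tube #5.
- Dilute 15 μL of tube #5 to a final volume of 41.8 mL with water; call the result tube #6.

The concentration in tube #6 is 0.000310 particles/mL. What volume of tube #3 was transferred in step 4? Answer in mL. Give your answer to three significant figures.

Step 1: 0.22 mL + 900 μL = 1.12 mL total → factor 1.12/0.22 = 5.0909
Step 2: 420 μL + 4650 μL = 5070 μL total → factor 5070/420 = 12.071
Step 3: 85 μL brought to 4600 μL → factor 4600/85 = 54.118
Step 4: v brought to 42.4 mL → factor = 42.4 mL/v
Step 5: 85 μL brought to 29.7 mL → factor 29700/85 = 349.41
Step 6: 15 μL brought to 41.8 mL → factor 41800/15 = 2786.7
Product of known-step factors = 3.2383 × 10^9
Overall factor = 5.00 × 10^7 particles/mL / (0.000310 particles/mL) = 1.6129 × 10^11
Step-4 factor = 1.6129 × 10^11 / 3.2383 × 10^9 = 49.807
v = 42.4 mL / 49.807 = 0.851 mL

0.851 mL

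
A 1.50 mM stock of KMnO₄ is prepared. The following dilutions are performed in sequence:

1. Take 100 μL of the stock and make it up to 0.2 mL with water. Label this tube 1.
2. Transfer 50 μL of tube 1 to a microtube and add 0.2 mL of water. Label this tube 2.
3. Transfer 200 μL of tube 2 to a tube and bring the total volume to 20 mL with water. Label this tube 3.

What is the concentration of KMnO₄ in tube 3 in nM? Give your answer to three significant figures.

1.50 × 10^3 nM

Step 1: 100 μL brought to 0.2 mL → factor 200/100 = 2
Step 2: 50 μL + 0.2 mL = 250 μL total → factor 250/50 = 5
Step 3: 200 μL brought to 20 mL → factor 20000/200 = 100
Overall dilution factor = 2 × 5 × 100 = 1000
Final = 1.50 mM / 1000 = 0.001500 mM = 1.50 × 10^3 nM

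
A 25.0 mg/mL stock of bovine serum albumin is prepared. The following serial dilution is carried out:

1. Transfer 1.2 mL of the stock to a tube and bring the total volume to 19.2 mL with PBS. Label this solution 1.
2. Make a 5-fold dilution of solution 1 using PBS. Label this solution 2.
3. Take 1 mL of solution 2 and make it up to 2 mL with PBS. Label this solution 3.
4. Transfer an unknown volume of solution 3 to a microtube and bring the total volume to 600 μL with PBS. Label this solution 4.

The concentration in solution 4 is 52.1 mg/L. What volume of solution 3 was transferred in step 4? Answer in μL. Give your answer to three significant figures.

200 μL

Step 1: 1.2 mL brought to 19.2 mL → factor 19.2/1.2 = 16
Step 2: 5-fold → factor 5
Step 3: 1 mL brought to 2 mL → factor 2/1 = 2
Step 4: v brought to 600 μL → factor = 600 μL/v
Product of known-step factors = 160
Overall factor = 25.0 mg/mL / (52.1 mg/L) = 479.85
Step-4 factor = 479.85 / 160 = 2.999
v = 600 μL / 2.999 = 200 μL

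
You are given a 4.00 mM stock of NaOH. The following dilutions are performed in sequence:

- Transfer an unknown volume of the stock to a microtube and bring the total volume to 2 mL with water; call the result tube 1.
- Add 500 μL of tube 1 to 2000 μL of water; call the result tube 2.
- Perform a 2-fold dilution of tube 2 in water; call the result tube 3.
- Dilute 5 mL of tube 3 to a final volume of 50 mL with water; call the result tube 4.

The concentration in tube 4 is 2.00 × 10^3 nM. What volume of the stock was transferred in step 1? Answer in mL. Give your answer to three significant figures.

0.100 mL

Step 1: v brought to 2 mL → factor = 2 mL/v
Step 2: 500 μL + 2000 μL = 2500 μL total → factor 2500/500 = 5
Step 3: 2-fold → factor 2
Step 4: 5 mL brought to 50 mL → factor 50/5 = 10
Product of known-step factors = 100
Overall factor = 4.00 mM / (2.00 × 10^3 nM) = 2000
Step-1 factor = 2000 / 100 = 20
v = 2 mL / 20 = 0.100 mL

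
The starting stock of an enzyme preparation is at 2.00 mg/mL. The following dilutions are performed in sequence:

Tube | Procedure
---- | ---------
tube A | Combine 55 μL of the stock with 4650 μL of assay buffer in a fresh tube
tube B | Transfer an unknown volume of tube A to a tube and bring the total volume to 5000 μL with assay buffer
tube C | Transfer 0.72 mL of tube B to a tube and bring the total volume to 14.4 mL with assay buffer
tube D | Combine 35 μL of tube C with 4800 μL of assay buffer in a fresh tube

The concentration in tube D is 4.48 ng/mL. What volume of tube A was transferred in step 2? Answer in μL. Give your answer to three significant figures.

Step 1: 55 μL + 4650 μL = 4705 μL total → factor 4705/55 = 85.545
Step 2: v brought to 5000 μL → factor = 5000 μL/v
Step 3: 0.72 mL brought to 14.4 mL → factor 14.4/0.72 = 20
Step 4: 35 μL + 4800 μL = 4835 μL total → factor 4835/35 = 138.14
Product of known-step factors = 2.3635 × 10^5
Overall factor = 2.00 mg/mL / (4.48 ng/mL) = 4.4643 × 10^5
Step-2 factor = 4.4643 × 10^5 / 2.3635 × 10^5 = 1.8888
v = 5000 μL / 1.8888 = 2.65 × 10^3 μL

2.65 × 10^3 μL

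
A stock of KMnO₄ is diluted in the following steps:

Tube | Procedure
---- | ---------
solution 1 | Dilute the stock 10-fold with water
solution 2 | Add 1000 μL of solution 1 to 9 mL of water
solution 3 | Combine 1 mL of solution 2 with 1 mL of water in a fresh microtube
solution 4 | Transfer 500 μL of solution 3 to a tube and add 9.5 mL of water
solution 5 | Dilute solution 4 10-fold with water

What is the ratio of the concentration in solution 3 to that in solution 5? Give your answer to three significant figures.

200

Step 1: 10-fold → factor 10
Step 2: 1000 μL + 9 mL = 10000 μL total → factor 10000/1000 = 10
Step 3: 1 mL + 1 mL = 2 mL total → factor 2/1 = 2
Step 4: 500 μL + 9.5 mL = 10000 μL total → factor 10000/500 = 20
Step 5: 10-fold → factor 10
Dilution factor to solution 3 = 200; to solution 5 = 40000
[solution 3]/[solution 5] = (factor to solution 5)/(factor to solution 3) = 40000/200 = 200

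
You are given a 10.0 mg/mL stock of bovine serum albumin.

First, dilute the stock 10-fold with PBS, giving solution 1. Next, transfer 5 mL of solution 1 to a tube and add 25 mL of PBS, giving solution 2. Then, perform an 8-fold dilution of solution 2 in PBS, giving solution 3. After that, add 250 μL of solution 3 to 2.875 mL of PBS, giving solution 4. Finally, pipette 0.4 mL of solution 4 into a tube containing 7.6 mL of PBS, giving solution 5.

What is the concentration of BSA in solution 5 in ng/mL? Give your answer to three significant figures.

83.3 ng/mL

Step 1: 10-fold → factor 10
Step 2: 5 mL + 25 mL = 30 mL total → factor 30/5 = 6
Step 3: 8-fold → factor 8
Step 4: 250 μL + 2.875 mL = 3125 μL total → factor 3125/250 = 12.5
Step 5: 0.4 mL + 7.6 mL = 8 mL total → factor 8/0.4 = 20
Overall dilution factor = 10 × 6 × 8 × 12.5 × 20 = 1.2 × 10^5
Final = 10.0 mg/mL / 1.2 × 10^5 = 8.333 × 10^-5 mg/mL = 83.3 ng/mL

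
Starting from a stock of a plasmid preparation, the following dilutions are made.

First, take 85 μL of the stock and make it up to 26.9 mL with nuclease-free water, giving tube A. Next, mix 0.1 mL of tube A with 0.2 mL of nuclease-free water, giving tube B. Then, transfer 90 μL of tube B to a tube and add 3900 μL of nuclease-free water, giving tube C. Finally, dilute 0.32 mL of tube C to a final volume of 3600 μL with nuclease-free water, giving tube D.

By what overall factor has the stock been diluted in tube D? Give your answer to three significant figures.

4.74 × 10^5

Step 1: 85 μL brought to 26.9 mL → factor 26900/85 = 316.47
Step 2: 0.1 mL + 0.2 mL = 0.3 mL total → factor 0.3/0.1 = 3
Step 3: 90 μL + 3900 μL = 3990 μL total → factor 3990/90 = 44.333
Step 4: 0.32 mL brought to 3600 μL → factor 3.6/0.32 = 11.25
Overall dilution factor = 316.47 × 3 × 44.333 × 11.25 = 4.7352 × 10^5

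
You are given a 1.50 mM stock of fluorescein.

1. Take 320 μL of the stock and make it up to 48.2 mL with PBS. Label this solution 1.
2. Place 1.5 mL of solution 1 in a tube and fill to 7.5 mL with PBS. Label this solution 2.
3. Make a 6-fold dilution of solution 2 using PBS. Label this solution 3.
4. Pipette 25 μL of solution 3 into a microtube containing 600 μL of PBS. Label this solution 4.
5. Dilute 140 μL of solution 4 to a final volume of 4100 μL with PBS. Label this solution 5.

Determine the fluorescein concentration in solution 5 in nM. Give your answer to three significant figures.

0.453 nM

Step 1: 320 μL brought to 48.2 mL → factor 48200/320 = 150.62
Step 2: 1.5 mL brought to 7.5 mL → factor 7.5/1.5 = 5
Step 3: 6-fold → factor 6
Step 4: 25 μL + 600 μL = 625 μL total → factor 625/25 = 25
Step 5: 140 μL brought to 4100 μL → factor 4100/140 = 29.286
Overall dilution factor = 150.62 × 5 × 6 × 25 × 29.286 = 3.3084 × 10^6
Final = 1.50 mM / 3.3084 × 10^6 = 4.534 × 10^-7 mM = 0.453 nM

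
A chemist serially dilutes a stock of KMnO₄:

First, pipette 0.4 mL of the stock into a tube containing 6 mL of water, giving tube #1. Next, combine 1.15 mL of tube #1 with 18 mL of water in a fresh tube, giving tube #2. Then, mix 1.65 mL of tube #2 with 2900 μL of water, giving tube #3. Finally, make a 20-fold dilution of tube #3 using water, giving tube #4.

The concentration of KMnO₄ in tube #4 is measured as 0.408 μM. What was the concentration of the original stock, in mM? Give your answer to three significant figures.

6.00 mM

Step 1: 0.4 mL + 6 mL = 6.4 mL total → factor 6.4/0.4 = 16
Step 2: 1.15 mL + 18 mL = 19.15 mL total → factor 19.15/1.15 = 16.652
Step 3: 1.65 mL + 2900 μL = 4.55 mL total → factor 4.55/1.65 = 2.7576
Step 4: 20-fold → factor 20
Overall dilution factor = 16 × 16.652 × 2.7576 × 20 = 14694
Stock = 0.408 μM × 14694 = 5995 μM = 6.00 mM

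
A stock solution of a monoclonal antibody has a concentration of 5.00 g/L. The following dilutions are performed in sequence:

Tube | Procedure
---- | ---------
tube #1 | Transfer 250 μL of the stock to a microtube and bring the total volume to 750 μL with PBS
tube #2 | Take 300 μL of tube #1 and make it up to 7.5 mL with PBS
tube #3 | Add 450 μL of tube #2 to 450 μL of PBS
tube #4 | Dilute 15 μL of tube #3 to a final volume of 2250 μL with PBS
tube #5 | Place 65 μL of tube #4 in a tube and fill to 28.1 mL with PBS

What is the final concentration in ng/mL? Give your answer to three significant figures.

0.514 ng/mL

Step 1: 250 μL brought to 750 μL → factor 750/250 = 3
Step 2: 300 μL brought to 7.5 mL → factor 7500/300 = 25
Step 3: 450 μL + 450 μL = 900 μL total → factor 900/450 = 2
Step 4: 15 μL brought to 2250 μL → factor 2250/15 = 150
Step 5: 65 μL brought to 28.1 mL → factor 28100/65 = 432.31
Overall dilution factor = 3 × 25 × 2 × 150 × 432.31 = 9.7269 × 10^6
Final = 5.00 g/L / 9.7269 × 10^6 = 5.140 × 10^-7 g/L = 0.514 ng/mL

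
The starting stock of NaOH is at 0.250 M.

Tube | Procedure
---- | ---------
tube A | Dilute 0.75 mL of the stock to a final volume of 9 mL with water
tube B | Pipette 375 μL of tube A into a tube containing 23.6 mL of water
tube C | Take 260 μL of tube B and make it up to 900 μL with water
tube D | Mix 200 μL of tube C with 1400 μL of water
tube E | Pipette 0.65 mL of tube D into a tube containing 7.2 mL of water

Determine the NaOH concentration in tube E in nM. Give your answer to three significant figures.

Step 1: 0.75 mL brought to 9 mL → factor 9/0.75 = 12
Step 2: 375 μL + 23.6 mL = 23975 μL total → factor 23975/375 = 63.933
Step 3: 260 μL brought to 900 μL → factor 900/260 = 3.4615
Step 4: 200 μL + 1400 μL = 1600 μL total → factor 1600/200 = 8
Step 5: 0.65 mL + 7.2 mL = 7.85 mL total → factor 7.85/0.65 = 12.077
Overall dilution factor = 12 × 63.933 × 3.4615 × 8 × 12.077 = 2.5658 × 10^5
Final = 0.250 M / 2.5658 × 10^5 = 9.744 × 10^-7 M = 974 nM

974 nM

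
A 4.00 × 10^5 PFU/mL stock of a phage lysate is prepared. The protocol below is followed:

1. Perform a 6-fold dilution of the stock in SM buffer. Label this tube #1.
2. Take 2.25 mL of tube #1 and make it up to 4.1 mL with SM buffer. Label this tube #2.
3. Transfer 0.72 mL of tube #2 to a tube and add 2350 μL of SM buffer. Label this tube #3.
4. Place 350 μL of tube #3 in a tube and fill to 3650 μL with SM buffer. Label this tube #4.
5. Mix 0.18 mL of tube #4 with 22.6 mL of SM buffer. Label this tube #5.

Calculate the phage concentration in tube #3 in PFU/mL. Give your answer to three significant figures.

Step 1: 6-fold → factor 6
Step 2: 2.25 mL brought to 4.1 mL → factor 4.1/2.25 = 1.8222
Step 3: 0.72 mL + 2350 μL = 3.07 mL total → factor 3.07/0.72 = 4.2639
Dilution factor through tube #3 = 6 × 1.8222 × 4.2639 = 46.619
[tube #3] = 4.00 × 10^5 PFU/mL / 46.619 = 8.58 × 10^3 PFU/mL

8.58 × 10^3 PFU/mL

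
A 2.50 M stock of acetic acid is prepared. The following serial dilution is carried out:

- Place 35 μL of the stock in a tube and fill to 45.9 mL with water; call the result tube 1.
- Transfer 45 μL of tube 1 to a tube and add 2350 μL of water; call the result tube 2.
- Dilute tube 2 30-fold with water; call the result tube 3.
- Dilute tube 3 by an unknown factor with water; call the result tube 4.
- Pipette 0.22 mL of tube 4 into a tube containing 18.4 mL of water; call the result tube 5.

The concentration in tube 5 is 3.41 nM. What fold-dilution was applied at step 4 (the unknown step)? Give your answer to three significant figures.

Step 1: 35 μL brought to 45.9 mL → factor 45900/35 = 1311.4
Step 2: 45 μL + 2350 μL = 2395 μL total → factor 2395/45 = 53.222
Step 3: 30-fold → factor 30
Step 4: unknown factor x
Step 5: 0.22 mL + 18.4 mL = 18.62 mL total → factor 18.62/0.22 = 84.636
Product of known-step factors = 1.7722 × 10^8
Overall factor = 2.50 M / (3.41 nM) = 7.3314 × 10^8
x = 7.3314 × 10^8 / 1.7722 × 10^8 = 4.14

4.14-fold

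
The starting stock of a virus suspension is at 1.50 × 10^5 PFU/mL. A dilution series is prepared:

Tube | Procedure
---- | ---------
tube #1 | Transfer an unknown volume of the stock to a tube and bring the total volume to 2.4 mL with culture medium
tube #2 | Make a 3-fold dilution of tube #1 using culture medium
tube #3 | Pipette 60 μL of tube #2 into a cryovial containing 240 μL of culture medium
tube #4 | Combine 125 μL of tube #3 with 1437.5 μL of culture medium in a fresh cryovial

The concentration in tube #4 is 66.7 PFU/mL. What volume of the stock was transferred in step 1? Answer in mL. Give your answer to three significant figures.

Step 1: v brought to 2.4 mL → factor = 2.4 mL/v
Step 2: 3-fold → factor 3
Step 3: 60 μL + 240 μL = 300 μL total → factor 300/60 = 5
Step 4: 125 μL + 1437.5 μL = 1562.5 μL total → factor 1562.5/125 = 12.5
Product of known-step factors = 187.5
Overall factor = 1.50 × 10^5 PFU/mL / (66.7 PFU/mL) = 2248.9
Step-1 factor = 2248.9 / 187.5 = 11.994
v = 2.4 mL / 11.994 = 0.200 mL

0.200 mL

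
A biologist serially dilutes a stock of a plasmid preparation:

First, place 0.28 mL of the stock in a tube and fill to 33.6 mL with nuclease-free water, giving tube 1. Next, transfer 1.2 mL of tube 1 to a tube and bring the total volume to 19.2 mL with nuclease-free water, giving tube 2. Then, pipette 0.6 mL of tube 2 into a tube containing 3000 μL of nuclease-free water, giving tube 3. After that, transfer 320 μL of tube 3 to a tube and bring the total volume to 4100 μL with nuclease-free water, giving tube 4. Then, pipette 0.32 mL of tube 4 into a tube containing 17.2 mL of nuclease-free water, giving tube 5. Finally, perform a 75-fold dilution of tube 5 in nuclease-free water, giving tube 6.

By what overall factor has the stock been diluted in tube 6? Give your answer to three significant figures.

6.06 × 10^8

Step 1: 0.28 mL brought to 33.6 mL → factor 33.6/0.28 = 120
Step 2: 1.2 mL brought to 19.2 mL → factor 19.2/1.2 = 16
Step 3: 0.6 mL + 3000 μL = 3.6 mL total → factor 3.6/0.6 = 6
Step 4: 320 μL brought to 4100 μL → factor 4100/320 = 12.812
Step 5: 0.32 mL + 17.2 mL = 17.52 mL total → factor 17.52/0.32 = 54.75
Step 6: 75-fold → factor 75
Overall dilution factor = 120 × 16 × 6 × 12.812 × 54.75 × 75 = 6.0608 × 10^8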